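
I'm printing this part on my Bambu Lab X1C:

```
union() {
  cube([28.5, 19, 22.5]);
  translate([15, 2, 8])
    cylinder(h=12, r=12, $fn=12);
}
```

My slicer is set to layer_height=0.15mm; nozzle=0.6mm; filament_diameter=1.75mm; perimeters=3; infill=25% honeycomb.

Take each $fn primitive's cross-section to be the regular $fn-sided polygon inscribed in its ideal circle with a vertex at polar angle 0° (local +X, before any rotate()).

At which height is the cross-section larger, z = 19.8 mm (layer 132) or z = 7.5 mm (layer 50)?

Layer 132 (z = 19.8): the cube (footprint 28.5×19) is included at this height (area 541.50 mm²); the cylinder at (15, 2): section is a regular 12-gon, circumradius r=12 (area = (12/2)·12.000²·sin(360°/12) = 432.00 mm²); Merging all regions: the regions partially overlap — summed areas 973.50 mm² minus the doubly-counted overlap 262.93 mm² gives 710.57 mm² — area = 710.57 mm². So its area = 710.57 mm². Layer 50 (z = 7.5): the cube (footprint 28.5×19) is included at this height (area 541.50 mm²); the cylinder at (15, 2) does not reach this height (z outside [8, 20]); Merging all regions: only the 28.5×19 cube is present, so the union is just that shape — area = 541.50 mm². So its area = 541.50 mm². Layer 132 is larger (710.57 vs 541.50 mm²).

layer 132 (z = 19.8 mm)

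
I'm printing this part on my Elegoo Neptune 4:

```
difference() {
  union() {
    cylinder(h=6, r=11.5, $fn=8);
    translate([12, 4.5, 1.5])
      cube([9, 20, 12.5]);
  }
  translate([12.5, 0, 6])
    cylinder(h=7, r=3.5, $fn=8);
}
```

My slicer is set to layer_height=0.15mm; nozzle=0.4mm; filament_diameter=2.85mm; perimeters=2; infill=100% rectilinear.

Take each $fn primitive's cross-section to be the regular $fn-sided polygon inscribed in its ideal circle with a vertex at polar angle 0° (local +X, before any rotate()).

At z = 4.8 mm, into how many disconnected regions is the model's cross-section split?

2

At z = 4.8 mm: the r=11.5 cylinder contributes a regular 8-gon of circumradius 11.5; the cube at (12, 4.5) (footprint 9×20) is included at this height; Taking the union: the 2 present regions are separate (no shared area or edge), so areas and boundary lengths simply add and each stays a separate island — 2 connected regions; the cylinder at (12.5, 0) is not intersected at this z (z outside [6, 13]); After the difference (first − rest): none of the subtracted shapes is present at this height, so that combined region is unchanged — 2 connected regions. The result has 2 disconnected regions.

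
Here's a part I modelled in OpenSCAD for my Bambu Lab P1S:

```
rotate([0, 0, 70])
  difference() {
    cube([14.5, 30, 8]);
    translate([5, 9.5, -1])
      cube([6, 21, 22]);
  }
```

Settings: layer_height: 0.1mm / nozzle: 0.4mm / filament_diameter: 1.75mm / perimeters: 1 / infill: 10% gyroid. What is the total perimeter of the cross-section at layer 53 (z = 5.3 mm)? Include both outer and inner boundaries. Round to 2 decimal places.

At z = 5.3 mm: the 14.5×30 cube contributes its full rectangle (perimeter 89.00 mm); the cube at (5, 9.5) (footprint 6×21) is included at this height (perimeter 54.00 mm); Taking the first minus the rest: starting from the 14.5×30 cube, the 6×21 cube at (5, 9.5) partially overlaps it — only the 123.00 mm² overlap (of its 126.00 mm²) is removed, clipping the outline — boundary = 130.00 mm; (whole slice rotated 70° about Z — lengths, areas and connectivity unchanged). Overall, the cross-section is a single solid region. Total boundary length (outer) = 130.00 mm.

130.00 mm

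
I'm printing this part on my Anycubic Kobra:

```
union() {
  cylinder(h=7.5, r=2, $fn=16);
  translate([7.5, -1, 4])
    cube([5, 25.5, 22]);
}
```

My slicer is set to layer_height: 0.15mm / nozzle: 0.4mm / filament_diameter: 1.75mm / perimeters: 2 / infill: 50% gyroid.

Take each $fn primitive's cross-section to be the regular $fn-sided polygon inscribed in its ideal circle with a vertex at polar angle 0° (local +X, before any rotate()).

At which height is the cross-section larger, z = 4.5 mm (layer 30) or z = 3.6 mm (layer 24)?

Layer 30 (z = 4.5): the r=2 cylinder gives a regular 16-gon of circumradius 2 (constant along its height) (area = (16/2)·2.000²·sin(360°/16) = 12.25 mm²); the cube at (7.5, -1) is present — its section is the full 5×25.5 rectangle (area 127.50 mm²); Taking the union: the 2 present regions are separate (no shared area or edge), so areas and boundary lengths simply add and each stays a separate island — area = 139.75 mm². So its area = 139.75 mm². Layer 24 (z = 3.6): the cylinder: section is a regular 16-gon, circumradius r=2 (area = (16/2)·2.000²·sin(360°/16) = 12.25 mm²); the cube at (7.5, -1) is not intersected at this z (z outside [4, 26]); Merging all regions: only the r=2 cylinder is present, so the union is just that shape — area = 12.25 mm². So its area = 12.25 mm². Layer 30 is larger (139.75 vs 12.25 mm²).

layer 30 (z = 4.5 mm)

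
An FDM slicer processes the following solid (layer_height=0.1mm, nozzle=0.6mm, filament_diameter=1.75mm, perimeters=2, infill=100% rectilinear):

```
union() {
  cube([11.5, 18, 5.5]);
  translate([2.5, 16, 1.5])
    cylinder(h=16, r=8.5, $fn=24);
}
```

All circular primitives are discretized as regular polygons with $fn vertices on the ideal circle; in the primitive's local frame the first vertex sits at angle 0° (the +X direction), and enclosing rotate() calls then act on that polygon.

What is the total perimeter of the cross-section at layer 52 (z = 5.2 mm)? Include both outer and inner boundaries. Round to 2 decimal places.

At z = 5.2 mm: the 11.5×18 cube contributes its full rectangle (perimeter 59.00 mm); the cylinder at (2.5, 16): section is a regular 24-gon, circumradius r=8.5 (perimeter = 2·24·8.500·sin(180°/24) = 53.25 mm); Combining (union): the regions partially overlap (shared area 98.66 mm²), so the edge portions inside another operand are dropped and the merged outline is re-measured after clipping — boundary = 73.56 mm. Overall, the cross-section is a single solid region. Total boundary length (outer) = 73.56 mm.

73.56 mm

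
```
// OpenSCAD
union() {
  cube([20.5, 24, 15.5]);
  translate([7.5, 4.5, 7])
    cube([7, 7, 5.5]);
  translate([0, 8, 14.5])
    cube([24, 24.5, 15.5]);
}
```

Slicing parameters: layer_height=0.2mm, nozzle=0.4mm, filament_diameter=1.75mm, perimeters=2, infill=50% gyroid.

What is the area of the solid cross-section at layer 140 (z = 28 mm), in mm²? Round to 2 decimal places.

588.00 mm²

At z = 28 mm: the cube is absent (z outside [0, 15.5]); the cube at (7.5, 4.5) is absent (z outside [7, 12.5]); the cube at (0, 8) (footprint 24×24.5) is included at this height (area 588.00 mm²); Taking the union: only the 24×24.5 cube at (0, 8) is present, so the union is just that shape — area = 588.00 mm². Overall, the cross-section is a single solid region. Net area = 588.00 mm².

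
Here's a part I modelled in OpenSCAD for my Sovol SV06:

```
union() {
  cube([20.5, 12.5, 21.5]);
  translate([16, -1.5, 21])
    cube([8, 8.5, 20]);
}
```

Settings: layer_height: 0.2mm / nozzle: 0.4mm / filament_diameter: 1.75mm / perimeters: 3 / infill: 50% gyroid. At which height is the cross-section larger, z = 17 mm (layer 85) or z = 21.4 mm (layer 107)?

layer 107 (z = 21.4 mm)

Layer 85 (z = 17): the cube is present — its section is the full 20.5×12.5 rectangle (area 256.25 mm²); the cube at (16, -1.5) is absent (z outside [21, 41]); Merging all regions: only the 20.5×12.5 cube is present, so the union is just that shape — area = 256.25 mm². So its area = 256.25 mm². Layer 107 (z = 21.4): the cube is present — its section is the full 20.5×12.5 rectangle (area 256.25 mm²); the cube at (16, -1.5) (footprint 8×8.5) is included at this height (area 68.00 mm²); Combining (union): the regions partially overlap — summed areas 324.25 mm² minus the doubly-counted overlap 31.50 mm² gives 292.75 mm² — area = 292.75 mm². So its area = 292.75 mm². Layer 107 is larger (292.75 vs 256.25 mm²).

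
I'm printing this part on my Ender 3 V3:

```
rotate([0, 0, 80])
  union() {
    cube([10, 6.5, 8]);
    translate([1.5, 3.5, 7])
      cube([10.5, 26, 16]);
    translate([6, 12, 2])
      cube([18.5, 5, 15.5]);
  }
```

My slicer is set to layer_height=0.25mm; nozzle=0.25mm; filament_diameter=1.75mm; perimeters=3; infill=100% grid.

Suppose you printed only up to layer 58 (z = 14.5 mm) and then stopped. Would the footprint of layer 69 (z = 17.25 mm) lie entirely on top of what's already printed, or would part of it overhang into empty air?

entirely on top

Compare the two slices. At z = 14.5: the cube does not reach this height (z outside [0, 8]); the cube at (1.5, 3.5) is present — its section is the full 10.5×26 rectangle (area 273.00 mm²); the cube at (6, 12) (footprint 18.5×5) is included at this height (area 92.50 mm²); Merging all regions: the regions partially overlap — summed areas 365.50 mm² minus the doubly-counted overlap 30.00 mm² gives 335.50 mm² — area = 335.50 mm²; (rotated 80° about Z; rotation is an isometry so areas/perimeters/island counts are preserved). At z = 17.25: the cube is not intersected at this z (z outside [0, 8]); the cube at (1.5, 3.5) is present — its section is the full 10.5×26 rectangle (area 273.00 mm²); the 18.5×5 cube at (6, 12) contributes its full rectangle (area 92.50 mm²); Combining (union): the regions partially overlap — summed areas 365.50 mm² minus the doubly-counted overlap 30.00 mm² gives 335.50 mm² — area = 335.50 mm²; (whole slice rotated 80° about Z — lengths, areas and connectivity unchanged). Checking containment: the cross-section at z = 17.25 is a subset of the cross-section at z = 14.5.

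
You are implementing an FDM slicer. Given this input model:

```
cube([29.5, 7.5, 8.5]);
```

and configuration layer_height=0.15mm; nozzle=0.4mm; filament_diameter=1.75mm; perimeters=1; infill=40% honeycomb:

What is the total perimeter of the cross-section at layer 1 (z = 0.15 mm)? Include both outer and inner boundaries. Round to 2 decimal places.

At z = 0.15 mm: the cube is present — its section is the full 29.5×7.5 rectangle (perimeter 74.00 mm). Overall, the cross-section is a single solid region. Total boundary length (outer) = 74.00 mm.

74.00 mm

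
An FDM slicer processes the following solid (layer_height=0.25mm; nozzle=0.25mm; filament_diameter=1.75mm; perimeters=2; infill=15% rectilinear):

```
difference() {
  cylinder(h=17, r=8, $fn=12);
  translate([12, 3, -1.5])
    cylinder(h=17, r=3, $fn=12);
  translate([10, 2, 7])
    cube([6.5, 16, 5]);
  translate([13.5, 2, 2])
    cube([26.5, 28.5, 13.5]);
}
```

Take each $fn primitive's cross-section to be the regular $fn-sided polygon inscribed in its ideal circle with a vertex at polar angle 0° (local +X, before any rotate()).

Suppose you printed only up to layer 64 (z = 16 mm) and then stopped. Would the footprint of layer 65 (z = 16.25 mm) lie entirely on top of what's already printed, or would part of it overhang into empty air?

entirely on top

Compare the two slices. At z = 16: the cylinder: section is a regular 12-gon, circumradius r=8 (area = (12/2)·8.000²·sin(360°/12) = 192.00 mm²); the cylinder at (12, 3) is absent (z outside [-1.5, 15.5]); the cube at (10, 2) does not reach this height (z outside [7, 12]); the cube at (13.5, 2) is not intersected at this z (z outside [2, 15.5]); Subtracting the remaining from the first: none of the subtracted shapes is present at this height, so the r=8 cylinder is unchanged — area = 192.00 mm². At z = 16.25: the r=8 cylinder contributes a regular 12-gon of circumradius 8 (area = (12/2)·8.000²·sin(360°/12) = 192.00 mm²); the cylinder at (12, 3) is not intersected at this z (z outside [-1.5, 15.5]); the cube at (10, 2) does not reach this height (z outside [7, 12]); the cube at (13.5, 2) is not intersected at this z (z outside [2, 15.5]); Taking the first minus the rest: none of the subtracted shapes is present at this height, so the r=8 cylinder is unchanged — area = 192.00 mm². Checking containment: the cross-section at z = 16.25 is a subset of the cross-section at z = 16.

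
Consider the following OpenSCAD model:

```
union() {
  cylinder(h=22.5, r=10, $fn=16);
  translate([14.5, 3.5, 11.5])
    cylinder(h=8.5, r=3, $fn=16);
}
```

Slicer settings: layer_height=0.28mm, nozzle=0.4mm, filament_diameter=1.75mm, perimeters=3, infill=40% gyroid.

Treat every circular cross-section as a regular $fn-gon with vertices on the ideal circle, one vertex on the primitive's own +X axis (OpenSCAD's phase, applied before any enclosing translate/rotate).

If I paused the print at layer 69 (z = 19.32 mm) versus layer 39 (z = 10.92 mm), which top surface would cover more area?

Layer 69 (z = 19.32): the r=10 cylinder contributes a regular 16-gon of circumradius 10 (area = (16/2)·10.000²·sin(360°/16) = 306.15 mm²); the r=3 cylinder at (14.5, 3.5) contributes a regular 16-gon of circumradius 3 (area = (16/2)·3.000²·sin(360°/16) = 27.55 mm²); Taking the union: the 2 present regions are separate (no shared area or edge), so areas and boundary lengths simply add and each stays a separate island — area = 333.70 mm². So its area = 333.70 mm². Layer 39 (z = 10.92): the cylinder: section is a regular 16-gon, circumradius r=10 (area = (16/2)·10.000²·sin(360°/16) = 306.15 mm²); the cylinder at (14.5, 3.5) is absent (z outside [11.5, 20]); Taking the union: only the r=10 cylinder is present, so the union is just that shape — area = 306.15 mm². So its area = 306.15 mm². Layer 69 is larger (333.70 vs 306.15 mm²).

layer 69 (z = 19.32 mm)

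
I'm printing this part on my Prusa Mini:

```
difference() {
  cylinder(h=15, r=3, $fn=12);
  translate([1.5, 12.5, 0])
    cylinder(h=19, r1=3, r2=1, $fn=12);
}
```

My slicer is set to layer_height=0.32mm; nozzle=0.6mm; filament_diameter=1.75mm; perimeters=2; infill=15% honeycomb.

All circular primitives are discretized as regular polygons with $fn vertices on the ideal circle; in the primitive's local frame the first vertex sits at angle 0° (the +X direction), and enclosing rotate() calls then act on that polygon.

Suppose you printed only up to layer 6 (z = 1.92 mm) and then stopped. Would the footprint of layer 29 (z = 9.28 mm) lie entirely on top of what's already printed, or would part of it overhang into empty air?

entirely on top

Compare the two slices. At z = 1.92: the r=3 cylinder contributes a regular 12-gon of circumradius 3 (area = (12/2)·3.000²·sin(360°/12) = 27.00 mm²); the cone at (1.5, 12.5): at t=0.101 of its height the radius interpolates to r₁+(r₂−r₁)t = 2.798, giving a regular 12-gon of that circumradius (area = (12/2)·2.798²·sin(360°/12) = 23.48 mm²); Taking the first minus the rest: starting from the r=3 cylinder (27.00 mm²), the cone at (1.5, 12.5) misses the remaining region (no effect) — area = 27.00 mm². At z = 9.28: the r=3 cylinder contributes a regular 12-gon of circumradius 3 (area = (12/2)·3.000²·sin(360°/12) = 27.00 mm²); the cone at (1.5, 12.5): at t=0.488 of its height the radius interpolates to r₁+(r₂−r₁)t = 2.023, giving a regular 12-gon of that circumradius (area = (12/2)·2.023²·sin(360°/12) = 12.28 mm²); Taking the first minus the rest: starting from the r=3 cylinder (27.00 mm²), the cone at (1.5, 12.5) misses the remaining region (no effect) — area = 27.00 mm². Checking containment: the cross-section at z = 9.28 is a subset of the cross-section at z = 1.92.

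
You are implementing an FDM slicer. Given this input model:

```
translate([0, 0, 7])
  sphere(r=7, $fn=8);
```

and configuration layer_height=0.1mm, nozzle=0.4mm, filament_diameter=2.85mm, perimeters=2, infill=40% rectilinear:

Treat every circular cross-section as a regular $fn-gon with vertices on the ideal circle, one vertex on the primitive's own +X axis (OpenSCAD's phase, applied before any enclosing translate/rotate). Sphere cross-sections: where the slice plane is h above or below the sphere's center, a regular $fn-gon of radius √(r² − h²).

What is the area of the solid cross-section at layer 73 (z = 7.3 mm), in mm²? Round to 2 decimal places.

138.34 mm²

At z = 7.3 mm: the sphere: section is a regular 8-gon, circumradius = √(r²−h²) = √(7²−0.3²) = 6.994 (area = (8/2)·6.994²·sin(360°/8) = 138.34 mm²). Overall, the cross-section is a single solid region. Net area = 138.34 mm².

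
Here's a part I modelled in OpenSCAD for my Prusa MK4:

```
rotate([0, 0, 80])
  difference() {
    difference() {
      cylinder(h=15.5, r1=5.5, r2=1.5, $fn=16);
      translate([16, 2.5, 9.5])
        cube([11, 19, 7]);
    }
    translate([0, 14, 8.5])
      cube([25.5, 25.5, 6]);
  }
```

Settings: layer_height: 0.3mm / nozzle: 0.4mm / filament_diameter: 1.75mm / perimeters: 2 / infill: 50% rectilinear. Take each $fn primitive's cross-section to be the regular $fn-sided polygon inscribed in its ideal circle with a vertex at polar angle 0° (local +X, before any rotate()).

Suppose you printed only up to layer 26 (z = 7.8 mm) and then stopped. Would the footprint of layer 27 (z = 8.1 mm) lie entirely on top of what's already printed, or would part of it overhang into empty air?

Compare the two slices. At z = 7.8: the cone contributes a regular 16-gon of circumradius 3.487 (interpolated between r1=5.5 and r2=1.5 at t=0.503) (area = (16/2)·3.487²·sin(360°/16) = 37.23 mm²); the cube at (16, 2.5) is not intersected at this z (z outside [9.5, 16.5]); After the difference (first − rest): none of the subtracted shapes is present at this height, so the cone is unchanged — area = 37.23 mm²; the cube at (0, 14) is not intersected at this z (z outside [8.5, 14.5]); After the difference (first − rest): none of the subtracted shapes is present at this height, so the result so far is unchanged — area = 37.23 mm²; (whole slice rotated 80° about Z — lengths, areas and connectivity unchanged). At z = 8.1: the cone (r1=5.5→r2=1.5) has section circumradius 3.410 here — a regular 16-gon (area = (16/2)·3.410²·sin(360°/16) = 35.59 mm²); the cube at (16, 2.5) does not reach this height (z outside [9.5, 16.5]); After the difference (first − rest): none of the subtracted shapes is present at this height, so the cone is unchanged — area = 35.59 mm²; the cube at (0, 14) is not intersected at this z (z outside [8.5, 14.5]); Subtracting the remaining from the first: none of the subtracted shapes is present at this height, so the result so far is unchanged — area = 35.59 mm²; (rotated 80° about Z; rotation is an isometry so areas/perimeters/island counts are preserved). Checking containment: the cross-section at z = 8.1 is a subset of the cross-section at z = 7.8.

entirely on top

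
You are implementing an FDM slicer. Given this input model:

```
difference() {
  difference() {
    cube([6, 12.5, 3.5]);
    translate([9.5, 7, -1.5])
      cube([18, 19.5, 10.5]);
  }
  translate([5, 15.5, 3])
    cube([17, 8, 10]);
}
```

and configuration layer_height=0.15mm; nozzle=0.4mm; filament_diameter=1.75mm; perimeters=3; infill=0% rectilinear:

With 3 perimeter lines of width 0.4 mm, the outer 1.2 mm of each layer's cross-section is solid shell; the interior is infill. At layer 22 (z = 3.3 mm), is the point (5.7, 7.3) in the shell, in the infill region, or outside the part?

At z = 3.3 mm: the cube is present — its section is the full 6×12.5 rectangle; the 18×19.5 cube at (9.5, 7) contributes its full rectangle; After the difference (first − rest): starting from the 6×12.5 cube, the 18×19.5 cube at (9.5, 7) misses the remaining region (no effect) — 1 connected region; the cube at (5, 15.5) is present — its section is the full 17×8 rectangle; Taking the first minus the rest: starting from that combined region, the 17×8 cube at (5, 15.5) misses the remaining region (no effect) — 1 connected region. Overall, the cross-section is a single solid region. The nearest boundary edge runs (6.00, 12.50)→(6.00, 0.00); distance from the point to it = 0.30 mm. The point is inside the cross-section, 0.30 mm from the nearest boundary — within the 1.2 mm shell band (3 × 0.4).

shell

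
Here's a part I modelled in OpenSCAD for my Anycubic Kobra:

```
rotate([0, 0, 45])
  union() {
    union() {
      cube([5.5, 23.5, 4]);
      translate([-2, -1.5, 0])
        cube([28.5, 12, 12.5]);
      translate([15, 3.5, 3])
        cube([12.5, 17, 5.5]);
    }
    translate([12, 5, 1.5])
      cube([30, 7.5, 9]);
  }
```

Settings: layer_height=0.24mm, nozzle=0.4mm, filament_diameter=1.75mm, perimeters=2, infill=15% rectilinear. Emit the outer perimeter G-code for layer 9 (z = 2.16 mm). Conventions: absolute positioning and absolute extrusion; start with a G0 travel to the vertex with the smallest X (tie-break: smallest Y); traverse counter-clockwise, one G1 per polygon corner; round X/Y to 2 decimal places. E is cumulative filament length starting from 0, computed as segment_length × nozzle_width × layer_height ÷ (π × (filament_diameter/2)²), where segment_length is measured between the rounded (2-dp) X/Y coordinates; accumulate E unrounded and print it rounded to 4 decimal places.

G0 X-16.62 Y16.62 Z2.16
G1 X-7.42 Y7.42 E0.5193
G1 X-8.84 Y6.01 E0.5992
G1 X-0.35 Y-2.47 E1.0781
G1 X19.80 Y17.68 E2.2154
G1 X15.20 Y22.27 E2.4748
G1 X26.16 Y33.23 E3.0934
G1 X20.86 Y38.54 E3.3929
G1 X-0.35 Y17.32 E4.5903
G1 X1.06 Y15.91 E4.6699
G1 X-3.54 Y11.31 E4.9296
G1 X-12.73 Y20.51 E5.4486
G1 X-16.62 Y16.62 E5.6681

At z = 2.16 mm: the cube is present — its section is the full 5.5×23.5 rectangle; the 28.5×12 cube at (-2, -1.5) contributes its full rectangle; the cube at (15, 3.5) is absent (z outside [3, 8.5]); Combining (union): the regions partially overlap (shared area 57.75 mm²), so overlapping operands fuse into one piece — 1 connected region; the cube at (12, 5) is present — its section is the full 30×7.5 rectangle; Combining (union): the regions partially overlap (shared area 79.75 mm²), so overlapping operands fuse into one piece — 1 connected region; (rotated 45° about Z; rotation is an isometry so areas/perimeters/island counts are preserved). The outline is a single polygon with 12 vertices. Extrusion per mm of travel: 0.4 × 0.24 / (π × 0.875²) = 0.039912. Accumulating E over each segment gives final E = 5.6681.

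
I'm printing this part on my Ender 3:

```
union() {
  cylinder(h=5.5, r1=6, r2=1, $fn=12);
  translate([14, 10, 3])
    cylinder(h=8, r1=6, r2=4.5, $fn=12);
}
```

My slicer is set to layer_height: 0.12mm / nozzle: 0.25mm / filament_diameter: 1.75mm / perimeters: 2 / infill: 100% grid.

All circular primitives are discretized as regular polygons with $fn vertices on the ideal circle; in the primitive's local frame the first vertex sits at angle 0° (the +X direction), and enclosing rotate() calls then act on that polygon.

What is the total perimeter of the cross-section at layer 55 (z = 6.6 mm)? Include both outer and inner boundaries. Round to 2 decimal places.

At z = 6.6 mm: the cone is absent (z outside [0, 5.5]); the cone at (14, 10): at t=0.450 of its height the radius interpolates to r₁+(r₂−r₁)t = 5.325, giving a regular 12-gon of that circumradius (perimeter = 2·12·5.325·sin(180°/12) = 33.08 mm); Merging all regions: only the cone at (14, 10) is present, so the union is just that shape — boundary = 33.08 mm. Overall, the cross-section is a single solid region. Total boundary length (outer) = 33.08 mm.

33.08 mm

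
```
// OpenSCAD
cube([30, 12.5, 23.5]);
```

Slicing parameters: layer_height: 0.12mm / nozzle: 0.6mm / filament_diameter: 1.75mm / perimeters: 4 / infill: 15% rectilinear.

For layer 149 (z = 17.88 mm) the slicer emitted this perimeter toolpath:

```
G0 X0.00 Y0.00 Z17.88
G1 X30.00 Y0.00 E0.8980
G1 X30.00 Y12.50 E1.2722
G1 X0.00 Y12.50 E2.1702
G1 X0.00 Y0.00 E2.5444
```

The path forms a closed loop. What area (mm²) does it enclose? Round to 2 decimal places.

375.00 mm²

Apply the shoelace formula to the sequence of (X, Y) vertices; enclosed area = 375.00 mm².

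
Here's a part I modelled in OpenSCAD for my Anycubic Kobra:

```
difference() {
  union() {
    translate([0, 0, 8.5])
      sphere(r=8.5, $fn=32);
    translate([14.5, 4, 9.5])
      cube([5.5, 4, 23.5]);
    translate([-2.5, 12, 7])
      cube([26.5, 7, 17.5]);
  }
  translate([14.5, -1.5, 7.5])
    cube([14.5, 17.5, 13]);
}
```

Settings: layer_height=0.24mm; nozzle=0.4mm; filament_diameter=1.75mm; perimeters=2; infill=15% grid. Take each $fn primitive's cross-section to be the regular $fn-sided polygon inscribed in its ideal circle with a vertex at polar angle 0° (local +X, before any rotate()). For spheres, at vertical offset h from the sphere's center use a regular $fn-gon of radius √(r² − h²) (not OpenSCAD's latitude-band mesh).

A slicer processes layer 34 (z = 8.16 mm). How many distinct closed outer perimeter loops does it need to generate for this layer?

2

At z = 8.16 mm: the r=8.5 sphere slices to a regular 32-gon of circumradius 8.493 (√(r²−h²) with h=0.34 from center); the cube at (14.5, 4) is absent (z outside [9.5, 33]); the 26.5×7 cube at (-2.5, 12) contributes its full rectangle; Combining (union): the 2 present regions are separate (no shared area or edge), so areas and boundary lengths simply add and each stays a separate island — 2 connected regions; the 14.5×17.5 cube at (14.5, -1.5) contributes its full rectangle; After the difference (first − rest): starting from the result so far, the 14.5×17.5 cube at (14.5, -1.5) partially overlaps it — only the 38.00 mm² overlap (of its 253.75 mm²) is removed, clipping the outline — 2 connected regions. The result has 2 disconnected regions.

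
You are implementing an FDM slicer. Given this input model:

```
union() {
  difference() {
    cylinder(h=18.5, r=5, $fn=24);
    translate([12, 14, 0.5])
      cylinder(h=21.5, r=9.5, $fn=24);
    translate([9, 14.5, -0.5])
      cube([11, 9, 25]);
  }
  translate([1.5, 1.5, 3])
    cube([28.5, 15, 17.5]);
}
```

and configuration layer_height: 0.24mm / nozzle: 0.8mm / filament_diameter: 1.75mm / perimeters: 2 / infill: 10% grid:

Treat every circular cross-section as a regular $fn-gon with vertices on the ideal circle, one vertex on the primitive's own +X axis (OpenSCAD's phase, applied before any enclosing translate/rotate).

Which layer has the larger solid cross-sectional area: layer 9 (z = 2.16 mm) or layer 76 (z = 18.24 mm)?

layer 76 (z = 18.24 mm)

Layer 9 (z = 2.16): the cylinder: section is a regular 24-gon, circumradius r=5 (area = (24/2)·5.000²·sin(360°/24) = 77.65 mm²); the cylinder at (12, 14): section is a regular 24-gon, circumradius r=9.5 (area = (24/2)·9.500²·sin(360°/24) = 280.30 mm²); the 11×9 cube at (9, 14.5) contributes its full rectangle (area 99.00 mm²); Taking the first minus the rest: starting from the r=5 cylinder (77.65 mm²), the r=9.5 cylinder at (12, 14) misses the remaining region (no effect); the 11×9 cube at (9, 14.5) misses the remaining region (no effect) — area = 77.65 mm²; the cube at (1.5, 1.5) does not reach this height (z outside [3, 20.5]); Merging all regions: only the result so far is present, so the union is just that shape — area = 77.65 mm². So its area = 77.65 mm². Layer 76 (z = 18.24): the r=5 cylinder gives a regular 24-gon of circumradius 5 (constant along its height) (area = (24/2)·5.000²·sin(360°/24) = 77.65 mm²); the r=9.5 cylinder at (12, 14) contributes a regular 24-gon of circumradius 9.5 (area = (24/2)·9.500²·sin(360°/24) = 280.30 mm²); the cube at (9, 14.5) is present — its section is the full 11×9 rectangle (area 99.00 mm²); After the difference (first − rest): starting from the r=5 cylinder (77.65 mm²), the r=9.5 cylinder at (12, 14) misses the remaining region (no effect); the 11×9 cube at (9, 14.5) misses the remaining region (no effect) — area = 77.65 mm²; the cube at (1.5, 1.5) is present — its section is the full 28.5×15 rectangle (area 427.50 mm²); Merging all regions: the regions partially overlap — summed areas 505.15 mm² minus the doubly-counted overlap 6.97 mm² gives 498.18 mm² — area = 498.18 mm². So its area = 498.18 mm². Layer 76 is larger (498.18 vs 77.65 mm²).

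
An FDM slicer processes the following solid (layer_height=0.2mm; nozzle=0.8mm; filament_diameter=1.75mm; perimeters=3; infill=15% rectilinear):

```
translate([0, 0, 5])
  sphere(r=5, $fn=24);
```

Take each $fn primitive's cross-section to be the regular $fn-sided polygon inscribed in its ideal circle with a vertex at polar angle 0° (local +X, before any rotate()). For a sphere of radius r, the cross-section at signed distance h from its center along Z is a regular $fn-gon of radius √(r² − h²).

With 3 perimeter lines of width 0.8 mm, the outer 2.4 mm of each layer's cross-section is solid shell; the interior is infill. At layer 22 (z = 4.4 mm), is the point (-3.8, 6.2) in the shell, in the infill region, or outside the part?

outside

At z = 4.4 mm: the r=5 sphere contributes a regular 24-gon of circumradius √(5²−0.6²) = 4.964. Overall, the cross-section is a single solid region. The nearest boundary edge runs (-1.28, 4.79)→(-2.48, 4.30); distance from the point to it = 2.31 mm. The point is not inside any of the regions above, so it lies outside the cross-section (2.31 mm from the nearest boundary).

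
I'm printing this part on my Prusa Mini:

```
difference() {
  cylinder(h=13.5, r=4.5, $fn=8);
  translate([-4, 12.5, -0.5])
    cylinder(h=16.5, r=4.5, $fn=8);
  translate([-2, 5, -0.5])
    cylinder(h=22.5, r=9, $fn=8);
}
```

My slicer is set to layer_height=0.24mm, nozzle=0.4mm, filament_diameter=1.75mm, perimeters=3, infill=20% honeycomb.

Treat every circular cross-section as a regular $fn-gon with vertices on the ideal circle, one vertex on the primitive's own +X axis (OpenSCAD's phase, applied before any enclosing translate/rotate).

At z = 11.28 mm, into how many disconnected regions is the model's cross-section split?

At z = 11.28 mm: the r=4.5 cylinder gives a regular 8-gon of circumradius 4.5 (constant along its height); the r=4.5 cylinder at (-4, 12.5) gives a regular 8-gon of circumradius 4.5 (constant along its height); the r=9 cylinder at (-2, 5) gives a regular 8-gon of circumradius 9 (constant along its height); Taking the first minus the rest: starting from the r=4.5 cylinder, the r=4.5 cylinder at (-4, 12.5) misses the remaining region (no effect); the r=9 cylinder at (-2, 5) partially overlaps it — only the 51.54 mm² overlap (of its 229.10 mm²) is removed, clipping the outline — 1 connected region. The result has 1 disconnected region.

1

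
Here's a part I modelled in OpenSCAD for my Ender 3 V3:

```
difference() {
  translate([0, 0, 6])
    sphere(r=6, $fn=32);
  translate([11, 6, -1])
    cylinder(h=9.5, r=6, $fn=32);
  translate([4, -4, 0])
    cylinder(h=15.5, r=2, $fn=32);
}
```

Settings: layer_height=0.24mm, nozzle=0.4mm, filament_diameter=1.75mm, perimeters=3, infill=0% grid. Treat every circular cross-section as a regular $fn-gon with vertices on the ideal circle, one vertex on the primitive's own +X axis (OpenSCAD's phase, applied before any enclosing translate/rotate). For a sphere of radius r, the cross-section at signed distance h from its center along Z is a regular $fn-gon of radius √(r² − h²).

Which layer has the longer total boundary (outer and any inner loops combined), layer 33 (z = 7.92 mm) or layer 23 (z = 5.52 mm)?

Layer 33 (z = 7.92): the r=6 sphere slices to a regular 32-gon of circumradius 5.685 (√(r²−h²) with h=1.92 from center) (perimeter = 2·32·5.685·sin(180°/32) = 35.66 mm); the r=6 cylinder at (11, 6) gives a regular 32-gon of circumradius 6 (constant along its height) (perimeter = 2·32·6.000·sin(180°/32) = 37.64 mm); the r=2 cylinder at (4, -4) gives a regular 32-gon of circumradius 2 (constant along its height) (perimeter = 2·32·2.000·sin(180°/32) = 12.55 mm); Taking the first minus the rest: starting from the r=6 sphere, the r=6 cylinder at (11, 6) misses the remaining region (no effect); the r=2 cylinder at (4, -4) partially overlaps it — only the 5.81 mm² overlap (of its 12.49 mm²) is removed, clipping the outline — boundary = 37.23 mm. So its perimeter = 37.23 mm. Layer 23 (z = 5.52): the r=6 sphere slices to a regular 32-gon of circumradius 5.981 (√(r²−h²) with h=0.48 from center) (perimeter = 2·32·5.981·sin(180°/32) = 37.52 mm); the cylinder at (11, 6): section is a regular 32-gon, circumradius r=6 (perimeter = 2·32·6.000·sin(180°/32) = 37.64 mm); the r=2 cylinder at (4, -4) contributes a regular 32-gon of circumradius 2 (perimeter = 2·32·2.000·sin(180°/32) = 12.55 mm); Taking the first minus the rest: starting from the r=6 sphere, the r=6 cylinder at (11, 6) misses the remaining region (no effect); the r=2 cylinder at (4, -4) partially overlaps it — only the 7.00 mm² overlap (of its 12.49 mm²) is removed, clipping the outline — boundary = 39.63 mm. So its perimeter = 39.63 mm. Layer 23 is larger (39.63 vs 37.23 mm).

layer 23 (z = 5.52 mm)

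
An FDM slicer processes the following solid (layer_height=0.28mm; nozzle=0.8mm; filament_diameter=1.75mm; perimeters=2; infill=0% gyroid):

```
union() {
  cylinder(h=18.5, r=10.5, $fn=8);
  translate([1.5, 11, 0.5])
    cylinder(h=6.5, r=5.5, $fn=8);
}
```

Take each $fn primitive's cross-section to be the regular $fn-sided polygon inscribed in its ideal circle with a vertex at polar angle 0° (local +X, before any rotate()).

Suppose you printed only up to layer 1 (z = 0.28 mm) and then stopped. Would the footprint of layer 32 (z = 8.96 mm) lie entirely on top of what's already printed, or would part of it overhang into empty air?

Compare the two slices. At z = 0.28: the r=10.5 cylinder gives a regular 8-gon of circumradius 10.5 (constant along its height) (area = (8/2)·10.500²·sin(360°/8) = 311.83 mm²); the cylinder at (1.5, 11) is absent (z outside [0.5, 7]); Merging all regions: only the r=10.5 cylinder is present, so the union is just that shape — area = 311.83 mm². At z = 8.96: the r=10.5 cylinder gives a regular 8-gon of circumradius 10.5 (constant along its height) (area = (8/2)·10.500²·sin(360°/8) = 311.83 mm²); the cylinder at (1.5, 11) is not intersected at this z (z outside [0.5, 7]); Taking the union: only the r=10.5 cylinder is present, so the union is just that shape — area = 311.83 mm². Checking containment: the cross-section at z = 8.96 is a subset of the cross-section at z = 0.28.

entirely on top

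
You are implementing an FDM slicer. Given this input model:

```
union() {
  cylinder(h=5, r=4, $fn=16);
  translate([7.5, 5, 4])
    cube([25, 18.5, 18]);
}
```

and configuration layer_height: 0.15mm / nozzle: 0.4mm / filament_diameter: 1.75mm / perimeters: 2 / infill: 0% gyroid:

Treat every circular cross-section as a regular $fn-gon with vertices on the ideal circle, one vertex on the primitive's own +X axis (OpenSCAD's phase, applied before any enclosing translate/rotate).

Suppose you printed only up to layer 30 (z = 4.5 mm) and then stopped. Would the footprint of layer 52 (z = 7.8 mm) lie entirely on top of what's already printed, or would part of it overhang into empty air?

entirely on top

Compare the two slices. At z = 4.5: the r=4 cylinder contributes a regular 16-gon of circumradius 4 (area = (16/2)·4.000²·sin(360°/16) = 48.98 mm²); the cube at (7.5, 5) (footprint 25×18.5) is included at this height (area 462.50 mm²); Combining (union): the 2 present regions are separate (no shared area or edge), so areas and boundary lengths simply add and each stays a separate island — area = 511.48 mm². At z = 7.8: the cylinder is absent (z outside [0, 5]); the 25×18.5 cube at (7.5, 5) contributes its full rectangle (area 462.50 mm²); Merging all regions: only the 25×18.5 cube at (7.5, 5) is present, so the union is just that shape — area = 462.50 mm². Checking containment: the cross-section at z = 7.8 is a subset of the cross-section at z = 4.5.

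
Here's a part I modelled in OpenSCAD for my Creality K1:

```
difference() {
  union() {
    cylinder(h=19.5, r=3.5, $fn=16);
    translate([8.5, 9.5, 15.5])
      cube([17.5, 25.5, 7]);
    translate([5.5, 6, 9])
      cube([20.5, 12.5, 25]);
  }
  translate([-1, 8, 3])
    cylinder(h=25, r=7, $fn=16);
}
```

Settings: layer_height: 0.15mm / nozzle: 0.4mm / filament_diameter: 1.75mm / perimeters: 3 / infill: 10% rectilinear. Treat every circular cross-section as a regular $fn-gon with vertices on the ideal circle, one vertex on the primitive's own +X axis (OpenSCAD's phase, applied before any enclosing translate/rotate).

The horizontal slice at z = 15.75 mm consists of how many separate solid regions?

At z = 15.75 mm: the r=3.5 cylinder gives a regular 16-gon of circumradius 3.5 (constant along its height); the cube at (8.5, 9.5) is present — its section is the full 17.5×25.5 rectangle; the 20.5×12.5 cube at (5.5, 6) contributes its full rectangle; Merging all regions: the regions partially overlap (shared area 157.50 mm²), so overlapping operands fuse into one piece — 2 connected regions; the r=7 cylinder at (-1, 8) contributes a regular 16-gon of circumradius 7; Taking the first minus the rest: starting from the result so far, the r=7 cylinder at (-1, 8) partially overlaps it — only the 10.67 mm² overlap (of its 150.01 mm²) is removed, clipping the outline — 2 connected regions. The result has 2 disconnected regions.

2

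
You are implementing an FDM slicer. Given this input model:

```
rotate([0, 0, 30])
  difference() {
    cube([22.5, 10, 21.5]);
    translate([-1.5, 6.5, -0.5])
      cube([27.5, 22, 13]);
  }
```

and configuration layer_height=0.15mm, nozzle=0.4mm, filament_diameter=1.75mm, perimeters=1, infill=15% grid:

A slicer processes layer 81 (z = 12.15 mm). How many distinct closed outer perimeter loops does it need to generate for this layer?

At z = 12.15 mm: the 22.5×10 cube contributes its full rectangle; the cube at (-1.5, 6.5) is present — its section is the full 27.5×22 rectangle; Taking the first minus the rest: starting from the 22.5×10 cube, the 27.5×22 cube at (-1.5, 6.5) partially overlaps it — only the 78.75 mm² overlap (of its 605.00 mm²) is removed, clipping the outline — 1 connected region; (rotated 30° about Z; rotation is an isometry so areas/perimeters/island counts are preserved). The result has 1 disconnected region.

1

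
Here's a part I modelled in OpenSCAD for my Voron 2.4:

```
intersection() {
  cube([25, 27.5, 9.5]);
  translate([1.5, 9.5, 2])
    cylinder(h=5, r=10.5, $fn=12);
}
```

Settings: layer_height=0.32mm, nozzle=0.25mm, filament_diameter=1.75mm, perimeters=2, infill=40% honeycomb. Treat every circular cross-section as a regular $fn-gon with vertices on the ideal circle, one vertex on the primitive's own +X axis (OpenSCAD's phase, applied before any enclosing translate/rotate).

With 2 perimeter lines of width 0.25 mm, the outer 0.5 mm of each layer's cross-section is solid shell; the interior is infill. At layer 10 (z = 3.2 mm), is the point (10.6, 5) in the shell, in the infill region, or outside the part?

shell

At z = 3.2 mm: the cube (footprint 25×27.5) is included at this height; the cylinder at (1.5, 9.5): section is a regular 12-gon, circumradius r=10.5; After intersecting: the r=10.5 cylinder at (1.5, 9.5) partially overlaps the 25×27.5 cube; clipping to the common part keeps 193.21 mm² — 1 connected region. Overall, the cross-section is a single solid region. The nearest boundary edge runs (12.00, 9.50)→(10.59, 4.25); distance from the point to it = 0.19 mm. The point is inside the cross-section, 0.19 mm from the nearest boundary — within the 0.5 mm shell band (2 × 0.25).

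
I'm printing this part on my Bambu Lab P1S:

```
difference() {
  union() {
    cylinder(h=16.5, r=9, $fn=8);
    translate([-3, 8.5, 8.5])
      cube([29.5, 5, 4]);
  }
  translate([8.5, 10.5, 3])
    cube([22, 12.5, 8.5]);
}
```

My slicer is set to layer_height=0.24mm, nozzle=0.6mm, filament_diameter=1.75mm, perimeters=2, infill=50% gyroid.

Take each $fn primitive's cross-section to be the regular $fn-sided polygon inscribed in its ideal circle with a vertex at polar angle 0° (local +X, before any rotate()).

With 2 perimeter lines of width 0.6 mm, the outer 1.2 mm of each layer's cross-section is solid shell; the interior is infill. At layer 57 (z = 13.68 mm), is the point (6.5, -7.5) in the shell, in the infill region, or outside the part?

outside

At z = 13.68 mm: the cylinder: section is a regular 8-gon, circumradius r=9; the cube at (-3, 8.5) does not reach this height (z outside [8.5, 12.5]); Taking the union: only the r=9 cylinder is present, so the union is just that shape — 1 connected region; the cube at (8.5, 10.5) is absent (z outside [3, 11.5]); Taking the first minus the rest: none of the subtracted shapes is present at this height, so the result so far is unchanged — 1 connected region. Overall, the cross-section is a single solid region. The nearest boundary edge runs (-0.00, -9.00)→(6.36, -6.36); distance from the point to it = 1.10 mm. The point is not inside any of the regions above, so it lies outside the cross-section (1.10 mm from the nearest boundary).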